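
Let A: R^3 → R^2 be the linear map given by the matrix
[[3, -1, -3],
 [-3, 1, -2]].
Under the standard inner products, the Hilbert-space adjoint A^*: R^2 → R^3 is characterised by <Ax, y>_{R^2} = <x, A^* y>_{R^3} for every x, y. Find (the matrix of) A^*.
A^* = A^T =
[[3, -3],
 [-1, 1],
 [-3, -2]]

For real matrices with standard dot products, the defining identity <Ax, y> = <x, A^* y> gives (Ax)^T y = x^T (A^*) y, i.e. x^T A^T y = x^T (A^*) y. Since this holds for all x, y, we must have A^* = A^T. Therefore
A^* =
[[3, -3],
 [-1, 1],
 [-3, -2]].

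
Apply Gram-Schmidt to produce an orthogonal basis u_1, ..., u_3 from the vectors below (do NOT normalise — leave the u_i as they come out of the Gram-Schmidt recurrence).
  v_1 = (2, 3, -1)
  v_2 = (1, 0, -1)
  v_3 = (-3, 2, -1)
Orthogonal basis:
  u_1 = (2, 3, -1)
  u_2 = (4/7, -9/14, -11/14)
  u_3 = (-42/19, 14/19, -42/19)

Apply the Gram-Schmidt recurrence
  u_1 = v_1
  u_i = v_i − Σ_{j<i} ((v_i · u_j) / (u_j · u_j)) · u_j.

Step by step this gives:
  u_1 = (2, 3, -1)
  u_2 = (4/7, -9/14, -11/14)
  u_3 = (-42/19, 14/19, -42/19)

Orthogonality check:
  u_2 · u_1 = 0 (should be 0)
  u_3 · u_1 = 0 (should be 0)
  u_3 · u_2 = 0 (should be 0)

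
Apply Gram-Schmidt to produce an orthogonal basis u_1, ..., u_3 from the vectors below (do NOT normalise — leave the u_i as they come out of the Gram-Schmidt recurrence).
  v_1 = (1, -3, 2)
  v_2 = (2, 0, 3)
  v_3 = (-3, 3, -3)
Orthogonal basis:
  u_1 = (1, -3, 2)
  u_2 = (10/7, 12/7, 13/7)
  u_3 = (-54/59, 6/59, 36/59)

Apply the Gram-Schmidt recurrence
  u_1 = v_1
  u_i = v_i − Σ_{j<i} ((v_i · u_j) / (u_j · u_j)) · u_j.

Step by step this gives:
  u_1 = (1, -3, 2)
  u_2 = (10/7, 12/7, 13/7)
  u_3 = (-54/59, 6/59, 36/59)

Orthogonality check:
  u_2 · u_1 = 0 (should be 0)
  u_3 · u_1 = 0 (should be 0)
  u_3 · u_2 = 0 (should be 0)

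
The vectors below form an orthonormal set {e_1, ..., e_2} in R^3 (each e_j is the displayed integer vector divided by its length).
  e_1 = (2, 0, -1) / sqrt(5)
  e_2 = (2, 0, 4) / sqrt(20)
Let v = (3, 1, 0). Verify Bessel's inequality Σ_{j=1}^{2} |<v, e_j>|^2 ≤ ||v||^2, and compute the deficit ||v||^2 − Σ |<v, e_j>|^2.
Σ |<v, e_j>|^2 = 9; ||v||^2 = 10; deficit = 1

Write each e_j = u_j / sqrt(<u_j, u_j>) where u_j is the displayed integer vector. Then <v, e_j> = <v, u_j> / sqrt(<u_j, u_j>), so |<v, e_j>|^2 = <v, u_j>^2 / <u_j, u_j>.
Coefficients: <v, e_1> = 6/sqrt(5), <v, e_2> = 6/sqrt(20).
Square and sum: Σ |<v, e_j>|^2 = 9.
Compute ||v||^2 = v·v = 10.
Deficit = 10 − 9 = 1 ≥ 0, confirming Bessel's inequality. (The deficit equals ||v − Σ <v,e_j> e_j||^2, the squared distance from v to span{e_j}.)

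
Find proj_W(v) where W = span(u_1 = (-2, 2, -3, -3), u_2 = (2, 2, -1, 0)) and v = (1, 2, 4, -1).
proj_W(v) = (284/225, 8/225, 134/225, 23/25)

Set up U = [u_1 | ... | u_2] ∈ R^(4×2). The projector onto W = col(U) is P = U (U^T U)^(-1) U^T.
Compute U^T U =
  [26, 3]
  [3, 9],
and U^T v = (-7, 2).
Solve U^T U · c = U^T v for the coefficients: c = (-23/75, 73/225). The projection is proj_W(v) = U c.
Check: (v - proj_W(v)) · u_1 = 0  (should be 0).
Check: (v - proj_W(v)) · u_2 = 0  (should be 0).
Result: proj_W(v) = (284/225, 8/225, 134/225, 23/25).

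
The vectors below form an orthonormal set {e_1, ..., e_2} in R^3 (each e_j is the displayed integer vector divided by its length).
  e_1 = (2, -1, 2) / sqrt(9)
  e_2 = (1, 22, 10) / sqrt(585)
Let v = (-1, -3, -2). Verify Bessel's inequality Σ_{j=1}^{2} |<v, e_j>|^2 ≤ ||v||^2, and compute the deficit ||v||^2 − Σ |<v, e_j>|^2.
Σ |<v, e_j>|^2 = 906/65; ||v||^2 = 14; deficit = 4/65

Write each e_j = u_j / sqrt(<u_j, u_j>) where u_j is the displayed integer vector. Then <v, e_j> = <v, u_j> / sqrt(<u_j, u_j>), so |<v, e_j>|^2 = <v, u_j>^2 / <u_j, u_j>.
Coefficients: <v, e_1> = -3/sqrt(9), <v, e_2> = -87/sqrt(585).
Square and sum: Σ |<v, e_j>|^2 = 906/65.
Compute ||v||^2 = v·v = 14.
Deficit = 14 − 906/65 = 4/65 ≥ 0, confirming Bessel's inequality. (The deficit equals ||v − Σ <v,e_j> e_j||^2, the squared distance from v to span{e_j}.)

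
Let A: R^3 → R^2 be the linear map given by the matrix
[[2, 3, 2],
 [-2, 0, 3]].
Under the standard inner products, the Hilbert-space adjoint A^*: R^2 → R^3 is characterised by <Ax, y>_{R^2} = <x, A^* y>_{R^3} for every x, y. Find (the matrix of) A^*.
A^* = A^T =
[[2, -2],
 [3, 0],
 [2, 3]]

For real matrices with standard dot products, the defining identity <Ax, y> = <x, A^* y> gives (Ax)^T y = x^T (A^*) y, i.e. x^T A^T y = x^T (A^*) y. Since this holds for all x, y, we must have A^* = A^T. Therefore
A^* =
[[2, -2],
 [3, 0],
 [2, 3]].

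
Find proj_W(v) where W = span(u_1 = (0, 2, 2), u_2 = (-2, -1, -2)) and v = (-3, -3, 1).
proj_W(v) = (-16/9, -5/9, -13/9)

Set up U = [u_1 | ... | u_2] ∈ R^(3×2). The projector onto W = col(U) is P = U (U^T U)^(-1) U^T.
Compute U^T U =
  [8, -6]
  [-6, 9],
and U^T v = (-4, 7).
Solve U^T U · c = U^T v for the coefficients: c = (1/6, 8/9). The projection is proj_W(v) = U c.
Check: (v - proj_W(v)) · u_1 = 0  (should be 0).
Check: (v - proj_W(v)) · u_2 = 0  (should be 0).
Result: proj_W(v) = (-16/9, -5/9, -13/9).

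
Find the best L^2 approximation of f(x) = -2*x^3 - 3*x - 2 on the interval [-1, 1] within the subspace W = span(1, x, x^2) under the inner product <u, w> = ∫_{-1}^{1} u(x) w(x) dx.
g(x) = -21*x/5 - 2

The best approximation g ∈ W is the orthogonal projection of f onto W. Writing g = a_0 + a_1 x + a_2 x^2, the coefficients solve the normal equations G · a = b where
  G_{ij} = <φ_i, φ_j> and b_i = <f, φ_i>, with φ_0 = 1, φ_1 = x, φ_2 = x^2.
G =
  [2, 0, 2/3]
  [0, 2/3, 0]
  [2/3, 0, 2/5],
b = (-4, -14/5, -4/3).
Solving gives a_0 = -2, a_1 = -21/5, a_2 = 0, so
  g(x) = -21*x/5 - 2.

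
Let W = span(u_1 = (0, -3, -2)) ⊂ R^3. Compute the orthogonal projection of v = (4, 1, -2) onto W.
proj_W(v) = (0, -3/13, -2/13)

Set up U = [u_1 | ... | u_1] ∈ R^(3×1). The projector onto W = col(U) is P = U (U^T U)^(-1) U^T.
Compute U^T U =
  [13],
and U^T v = (1).
Solve U^T U · c = U^T v for the coefficients: c = (1/13). The projection is proj_W(v) = U c.
Check: (v - proj_W(v)) · u_1 = 0  (should be 0).
Result: proj_W(v) = (0, -3/13, -2/13).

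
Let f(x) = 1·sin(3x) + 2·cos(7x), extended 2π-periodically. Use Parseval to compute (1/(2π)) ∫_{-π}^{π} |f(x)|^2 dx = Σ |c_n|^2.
Σ |c_n|^2 = 5/2

Expand |f|^2 and use orthogonality of {sin(nx), cos(mx)} on [-π, π]:
  ∫_{-π}^{π} sin(nx)^2 dx = π, ∫ cos(mx)^2 dx = π, and cross terms integrate to 0.
So ∫_{-π}^{π} f(x)^2 dx = 1^2 · π + 2^2 · π = (1 + 4)π.
Divide by 2π: (1 + 4)/2 = 5/2.
By Parseval, this equals Σ |c_n|^2.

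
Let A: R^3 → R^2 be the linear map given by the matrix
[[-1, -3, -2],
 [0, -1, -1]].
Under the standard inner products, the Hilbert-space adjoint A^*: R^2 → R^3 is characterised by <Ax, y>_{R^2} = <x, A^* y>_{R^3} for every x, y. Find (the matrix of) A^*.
A^* = A^T =
[[-1, 0],
 [-3, -1],
 [-2, -1]]

For real matrices with standard dot products, the defining identity <Ax, y> = <x, A^* y> gives (Ax)^T y = x^T (A^*) y, i.e. x^T A^T y = x^T (A^*) y. Since this holds for all x, y, we must have A^* = A^T. Therefore
A^* =
[[-1, 0],
 [-3, -1],
 [-2, -1]].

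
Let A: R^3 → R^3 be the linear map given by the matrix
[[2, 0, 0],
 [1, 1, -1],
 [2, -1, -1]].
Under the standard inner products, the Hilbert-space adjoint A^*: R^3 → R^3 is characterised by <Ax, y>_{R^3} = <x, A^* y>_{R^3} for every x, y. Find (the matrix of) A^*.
A^* = A^T =
[[2, 1, 2],
 [0, 1, -1],
 [0, -1, -1]]

For real matrices with standard dot products, the defining identity <Ax, y> = <x, A^* y> gives (Ax)^T y = x^T (A^*) y, i.e. x^T A^T y = x^T (A^*) y. Since this holds for all x, y, we must have A^* = A^T. Therefore
A^* =
[[2, 1, 2],
 [0, 1, -1],
 [0, -1, -1]].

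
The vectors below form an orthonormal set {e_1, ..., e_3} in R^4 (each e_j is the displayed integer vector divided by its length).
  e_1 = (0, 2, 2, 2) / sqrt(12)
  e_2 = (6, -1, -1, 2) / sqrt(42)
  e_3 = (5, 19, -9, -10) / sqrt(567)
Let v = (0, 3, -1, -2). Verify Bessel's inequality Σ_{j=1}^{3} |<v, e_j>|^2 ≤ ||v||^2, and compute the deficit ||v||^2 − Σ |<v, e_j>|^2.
Σ |<v, e_j>|^2 = 1126/81; ||v||^2 = 14; deficit = 8/81

Write each e_j = u_j / sqrt(<u_j, u_j>) where u_j is the displayed integer vector. Then <v, e_j> = <v, u_j> / sqrt(<u_j, u_j>), so |<v, e_j>|^2 = <v, u_j>^2 / <u_j, u_j>.
Coefficients: <v, e_1> = 0/sqrt(12), <v, e_2> = -6/sqrt(42), <v, e_3> = 86/sqrt(567).
Square and sum: Σ |<v, e_j>|^2 = 1126/81.
Compute ||v||^2 = v·v = 14.
Deficit = 14 − 1126/81 = 8/81 ≥ 0, confirming Bessel's inequality. (The deficit equals ||v − Σ <v,e_j> e_j||^2, the squared distance from v to span{e_j}.)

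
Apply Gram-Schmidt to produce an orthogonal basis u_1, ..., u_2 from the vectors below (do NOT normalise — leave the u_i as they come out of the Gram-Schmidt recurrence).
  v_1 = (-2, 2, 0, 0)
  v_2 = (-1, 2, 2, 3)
Orthogonal basis:
  u_1 = (-2, 2, 0, 0)
  u_2 = (1/2, 1/2, 2, 3)

Apply the Gram-Schmidt recurrence
  u_1 = v_1
  u_i = v_i − Σ_{j<i} ((v_i · u_j) / (u_j · u_j)) · u_j.

Step by step this gives:
  u_1 = (-2, 2, 0, 0)
  u_2 = (1/2, 1/2, 2, 3)

Orthogonality check:
  u_2 · u_1 = 0 (should be 0)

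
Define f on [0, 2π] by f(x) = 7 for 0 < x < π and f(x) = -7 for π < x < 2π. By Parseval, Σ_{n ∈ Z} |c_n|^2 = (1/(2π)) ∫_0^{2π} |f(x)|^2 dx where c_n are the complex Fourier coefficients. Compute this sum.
Σ |c_n|^2 = 49

Parseval equates the L^2 energy of f (normalised by 1/(2π)) with the ℓ^2 sum of its Fourier coefficients: (1/(2π)) ∫_0^{2π} |f|^2 = Σ |c_n|^2.
Compute the left side: (1/(2π)) [∫_0^π 7^2 dx + ∫_π^{2π} (-7)^2 dx] = (1/(2π)) · (49π + 49π) = (49 + 49)/2 = 49.
So Σ_{n ∈ Z} |c_n|^2 = 49.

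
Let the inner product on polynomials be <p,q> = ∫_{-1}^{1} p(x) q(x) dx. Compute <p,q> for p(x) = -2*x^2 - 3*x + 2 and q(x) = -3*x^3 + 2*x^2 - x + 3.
<p,q> = 44/3

Expand the product: p(x)·q(x) = 6*x^5 + 5*x^4 - 10*x^3 + x^2 - 11*x + 6.
∫_{-1}^{1} of each monomial x^k gives [2/(k+1) if k even, 0 if k odd]. Integrating term-by-term (or equivalently evaluating the antiderivative F(x) = x^6 + x^5 - 5*x^4/2 + x^3/3 - 11*x^2/2 + 6*x at the endpoints):
  F(1) − F(−1) = 1/3 − (-43/3) = 44/3.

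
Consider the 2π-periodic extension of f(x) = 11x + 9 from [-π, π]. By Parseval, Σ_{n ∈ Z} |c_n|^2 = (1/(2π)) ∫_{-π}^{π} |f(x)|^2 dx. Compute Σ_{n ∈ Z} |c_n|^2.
Σ |c_n|^2 = 121π^2/3 + 81

Expand and integrate term by term over [-π, π]:
  ∫ (11x)^2 dx = 121·(2π^3/3); ∫ 2·11·(9)·x dx = 0 (odd integrand); ∫ 9^2 dx = 81·2π.
So (1/(2π)) ∫_{-π}^{π} (11x + 9)^2 dx = 121π^2/3 + 81 = 121π^2/3 + 81.
Parseval ⇒ Σ |c_n|^2 = 121π^2/3 + 81.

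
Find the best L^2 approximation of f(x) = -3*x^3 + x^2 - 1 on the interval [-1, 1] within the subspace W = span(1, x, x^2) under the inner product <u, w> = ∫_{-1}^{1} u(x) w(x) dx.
g(x) = x^2 - 9*x/5 - 1

The best approximation g ∈ W is the orthogonal projection of f onto W. Writing g = a_0 + a_1 x + a_2 x^2, the coefficients solve the normal equations G · a = b where
  G_{ij} = <φ_i, φ_j> and b_i = <f, φ_i>, with φ_0 = 1, φ_1 = x, φ_2 = x^2.
G =
  [2, 0, 2/3]
  [0, 2/3, 0]
  [2/3, 0, 2/5],
b = (-4/3, -6/5, -4/15).
Solving gives a_0 = -1, a_1 = -9/5, a_2 = 1, so
  g(x) = x^2 - 9*x/5 - 1.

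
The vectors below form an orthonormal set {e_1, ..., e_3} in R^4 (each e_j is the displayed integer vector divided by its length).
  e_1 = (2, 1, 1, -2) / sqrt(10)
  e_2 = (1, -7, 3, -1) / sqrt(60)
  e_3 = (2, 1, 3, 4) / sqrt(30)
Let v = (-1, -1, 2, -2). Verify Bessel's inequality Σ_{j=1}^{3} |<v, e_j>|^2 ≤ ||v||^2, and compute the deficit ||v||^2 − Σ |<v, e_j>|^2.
Σ |<v, e_j>|^2 = 5; ||v||^2 = 10; deficit = 5

Write each e_j = u_j / sqrt(<u_j, u_j>) where u_j is the displayed integer vector. Then <v, e_j> = <v, u_j> / sqrt(<u_j, u_j>), so |<v, e_j>|^2 = <v, u_j>^2 / <u_j, u_j>.
Coefficients: <v, e_1> = 3/sqrt(10), <v, e_2> = 14/sqrt(60), <v, e_3> = -5/sqrt(30).
Square and sum: Σ |<v, e_j>|^2 = 5.
Compute ||v||^2 = v·v = 10.
Deficit = 10 − 5 = 5 ≥ 0, confirming Bessel's inequality. (The deficit equals ||v − Σ <v,e_j> e_j||^2, the squared distance from v to span{e_j}.)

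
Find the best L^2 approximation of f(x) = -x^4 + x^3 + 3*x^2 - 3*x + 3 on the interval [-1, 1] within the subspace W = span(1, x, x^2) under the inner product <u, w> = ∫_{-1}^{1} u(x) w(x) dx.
g(x) = 15*x^2/7 - 12*x/5 + 108/35

The best approximation g ∈ W is the orthogonal projection of f onto W. Writing g = a_0 + a_1 x + a_2 x^2, the coefficients solve the normal equations G · a = b where
  G_{ij} = <φ_i, φ_j> and b_i = <f, φ_i>, with φ_0 = 1, φ_1 = x, φ_2 = x^2.
G =
  [2, 0, 2/3]
  [0, 2/3, 0]
  [2/3, 0, 2/5],
b = (38/5, -8/5, 102/35).
Solving gives a_0 = 108/35, a_1 = -12/5, a_2 = 15/7, so
  g(x) = 15*x^2/7 - 12*x/5 + 108/35.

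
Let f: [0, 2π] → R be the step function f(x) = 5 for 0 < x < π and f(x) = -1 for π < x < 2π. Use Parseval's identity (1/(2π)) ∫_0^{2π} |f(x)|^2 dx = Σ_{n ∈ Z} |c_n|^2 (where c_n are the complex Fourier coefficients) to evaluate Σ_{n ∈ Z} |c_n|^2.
Σ |c_n|^2 = 13

Parseval equates the L^2 energy of f (normalised by 1/(2π)) with the ℓ^2 sum of its Fourier coefficients: (1/(2π)) ∫_0^{2π} |f|^2 = Σ |c_n|^2.
Compute the left side: (1/(2π)) [∫_0^π 5^2 dx + ∫_π^{2π} (-1)^2 dx] = (1/(2π)) · (25π + 1π) = (25 + 1)/2 = 13.
So Σ_{n ∈ Z} |c_n|^2 = 13.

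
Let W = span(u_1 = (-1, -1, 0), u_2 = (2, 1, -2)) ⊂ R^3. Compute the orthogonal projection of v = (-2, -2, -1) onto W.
proj_W(v) = (-16/9, -20/9, -8/9)

Set up U = [u_1 | ... | u_2] ∈ R^(3×2). The projector onto W = col(U) is P = U (U^T U)^(-1) U^T.
Compute U^T U =
  [2, -3]
  [-3, 9],
and U^T v = (4, -4).
Solve U^T U · c = U^T v for the coefficients: c = (8/3, 4/9). The projection is proj_W(v) = U c.
Check: (v - proj_W(v)) · u_1 = 0  (should be 0).
Check: (v - proj_W(v)) · u_2 = 0  (should be 0).
Result: proj_W(v) = (-16/9, -20/9, -8/9).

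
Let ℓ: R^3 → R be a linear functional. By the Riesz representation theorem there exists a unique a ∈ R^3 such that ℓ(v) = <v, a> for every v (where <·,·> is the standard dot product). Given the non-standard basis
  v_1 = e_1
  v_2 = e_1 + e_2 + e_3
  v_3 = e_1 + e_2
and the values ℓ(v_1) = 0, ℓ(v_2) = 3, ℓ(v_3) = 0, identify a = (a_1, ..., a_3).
a = (0, 0, 3)

Write a = (a_1, ..., a_3) in the standard basis. For each basis vector v_i, ℓ(v_i) = <v_i, a> is a linear equation in the a_j's. Collect the n equations into a matrix system V a = ℓ, where row i of V is v_i (expressed in the standard basis). Since V is invertible (lower-triangular with 1s on the diagonal, up to permutation), solve by back-substitution:
  V =
[[1, 0, 0],
 [1, 1, 1],
 [1, 1, 0]]
  V a = (0, 3, 0)
Solving gives a = (0, 0, 3).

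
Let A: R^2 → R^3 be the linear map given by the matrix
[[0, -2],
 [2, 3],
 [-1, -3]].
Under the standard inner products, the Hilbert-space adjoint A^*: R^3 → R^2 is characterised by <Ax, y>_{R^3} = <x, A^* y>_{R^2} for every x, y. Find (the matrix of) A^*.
A^* = A^T =
[[0, 2, -1],
 [-2, 3, -3]]

For real matrices with standard dot products, the defining identity <Ax, y> = <x, A^* y> gives (Ax)^T y = x^T (A^*) y, i.e. x^T A^T y = x^T (A^*) y. Since this holds for all x, y, we must have A^* = A^T. Therefore
A^* =
[[0, 2, -1],
 [-2, 3, -3]].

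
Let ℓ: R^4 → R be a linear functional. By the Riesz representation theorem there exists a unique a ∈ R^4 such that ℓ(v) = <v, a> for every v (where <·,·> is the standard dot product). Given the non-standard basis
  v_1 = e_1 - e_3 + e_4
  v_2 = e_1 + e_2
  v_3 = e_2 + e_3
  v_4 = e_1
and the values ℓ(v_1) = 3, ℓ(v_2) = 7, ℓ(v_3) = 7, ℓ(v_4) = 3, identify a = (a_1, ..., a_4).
a = (3, 4, 3, 3)

Write a = (a_1, ..., a_4) in the standard basis. For each basis vector v_i, ℓ(v_i) = <v_i, a> is a linear equation in the a_j's. Collect the n equations into a matrix system V a = ℓ, where row i of V is v_i (expressed in the standard basis). Since V is invertible (lower-triangular with 1s on the diagonal, up to permutation), solve by back-substitution:
  V =
[[1, 0, -1, 1],
 [1, 1, 0, 0],
 [0, 1, 1, 0],
 [1, 0, 0, 0]]
  V a = (3, 7, 7, 3)
Solving gives a = (3, 4, 3, 3).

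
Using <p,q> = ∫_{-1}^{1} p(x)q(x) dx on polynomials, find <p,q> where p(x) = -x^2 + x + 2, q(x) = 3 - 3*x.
<p,q> = 8

Expand the product: p(x)·q(x) = 3*x^3 - 6*x^2 - 3*x + 6.
∫_{-1}^{1} of each monomial x^k gives [2/(k+1) if k even, 0 if k odd]. Integrating term-by-term (or equivalently evaluating the antiderivative F(x) = 3*x^4/4 - 2*x^3 - 3*x^2/2 + 6*x at the endpoints):
  F(1) − F(−1) = 13/4 − (-19/4) = 8.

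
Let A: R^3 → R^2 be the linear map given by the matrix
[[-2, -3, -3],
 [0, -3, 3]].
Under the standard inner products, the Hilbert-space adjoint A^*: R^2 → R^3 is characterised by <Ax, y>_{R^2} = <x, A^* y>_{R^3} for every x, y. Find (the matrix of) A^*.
A^* = A^T =
[[-2, 0],
 [-3, -3],
 [-3, 3]]

For real matrices with standard dot products, the defining identity <Ax, y> = <x, A^* y> gives (Ax)^T y = x^T (A^*) y, i.e. x^T A^T y = x^T (A^*) y. Since this holds for all x, y, we must have A^* = A^T. Therefore
A^* =
[[-2, 0],
 [-3, -3],
 [-3, 3]].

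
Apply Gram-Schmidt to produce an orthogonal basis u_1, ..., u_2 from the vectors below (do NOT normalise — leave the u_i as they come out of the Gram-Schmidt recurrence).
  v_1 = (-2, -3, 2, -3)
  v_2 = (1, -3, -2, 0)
Orthogonal basis:
  u_1 = (-2, -3, 2, -3)
  u_2 = (16/13, -69/26, -29/13, 9/26)

Apply the Gram-Schmidt recurrence
  u_1 = v_1
  u_i = v_i − Σ_{j<i} ((v_i · u_j) / (u_j · u_j)) · u_j.

Step by step this gives:
  u_1 = (-2, -3, 2, -3)
  u_2 = (16/13, -69/26, -29/13, 9/26)

Orthogonality check:
  u_2 · u_1 = 0 (should be 0)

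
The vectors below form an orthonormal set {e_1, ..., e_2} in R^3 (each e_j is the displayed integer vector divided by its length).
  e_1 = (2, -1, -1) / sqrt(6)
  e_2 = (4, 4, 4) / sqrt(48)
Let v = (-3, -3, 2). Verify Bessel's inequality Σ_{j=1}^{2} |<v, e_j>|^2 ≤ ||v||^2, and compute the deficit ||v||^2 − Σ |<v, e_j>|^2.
Σ |<v, e_j>|^2 = 19/2; ||v||^2 = 22; deficit = 25/2

Write each e_j = u_j / sqrt(<u_j, u_j>) where u_j is the displayed integer vector. Then <v, e_j> = <v, u_j> / sqrt(<u_j, u_j>), so |<v, e_j>|^2 = <v, u_j>^2 / <u_j, u_j>.
Coefficients: <v, e_1> = -5/sqrt(6), <v, e_2> = -16/sqrt(48).
Square and sum: Σ |<v, e_j>|^2 = 19/2.
Compute ||v||^2 = v·v = 22.
Deficit = 22 − 19/2 = 25/2 ≥ 0, confirming Bessel's inequality. (The deficit equals ||v − Σ <v,e_j> e_j||^2, the squared distance from v to span{e_j}.)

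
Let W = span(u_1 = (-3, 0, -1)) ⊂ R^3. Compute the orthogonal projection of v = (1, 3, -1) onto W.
proj_W(v) = (3/5, 0, 1/5)

Set up U = [u_1 | ... | u_1] ∈ R^(3×1). The projector onto W = col(U) is P = U (U^T U)^(-1) U^T.
Compute U^T U =
  [10],
and U^T v = (-2).
Solve U^T U · c = U^T v for the coefficients: c = (-1/5). The projection is proj_W(v) = U c.
Check: (v - proj_W(v)) · u_1 = 0  (should be 0).
Result: proj_W(v) = (3/5, 0, 1/5).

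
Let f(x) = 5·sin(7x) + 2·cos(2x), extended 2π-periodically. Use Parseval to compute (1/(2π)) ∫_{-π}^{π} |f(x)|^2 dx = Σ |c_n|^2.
Σ |c_n|^2 = 29/2

Expand |f|^2 and use orthogonality of {sin(nx), cos(mx)} on [-π, π]:
  ∫_{-π}^{π} sin(nx)^2 dx = π, ∫ cos(mx)^2 dx = π, and cross terms integrate to 0.
So ∫_{-π}^{π} f(x)^2 dx = 5^2 · π + 2^2 · π = (25 + 4)π.
Divide by 2π: (25 + 4)/2 = 29/2.
By Parseval, this equals Σ |c_n|^2.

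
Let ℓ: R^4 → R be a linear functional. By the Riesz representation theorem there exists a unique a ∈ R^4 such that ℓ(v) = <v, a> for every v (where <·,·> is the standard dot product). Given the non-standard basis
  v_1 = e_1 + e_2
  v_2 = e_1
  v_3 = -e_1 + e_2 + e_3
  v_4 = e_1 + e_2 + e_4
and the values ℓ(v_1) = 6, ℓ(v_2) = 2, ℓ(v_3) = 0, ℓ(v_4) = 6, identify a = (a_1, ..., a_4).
a = (2, 4, -2, 0)

Write a = (a_1, ..., a_4) in the standard basis. For each basis vector v_i, ℓ(v_i) = <v_i, a> is a linear equation in the a_j's. Collect the n equations into a matrix system V a = ℓ, where row i of V is v_i (expressed in the standard basis). Since V is invertible (lower-triangular with 1s on the diagonal, up to permutation), solve by back-substitution:
  V =
[[1, 1, 0, 0],
 [1, 0, 0, 0],
 [-1, 1, 1, 0],
 [1, 1, 0, 1]]
  V a = (6, 2, 0, 6)
Solving gives a = (2, 4, -2, 0).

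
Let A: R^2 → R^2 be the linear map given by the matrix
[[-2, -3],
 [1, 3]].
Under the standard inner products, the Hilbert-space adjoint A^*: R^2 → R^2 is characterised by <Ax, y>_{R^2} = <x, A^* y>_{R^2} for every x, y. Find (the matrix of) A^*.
A^* = A^T =
[[-2, 1],
 [-3, 3]]

For real matrices with standard dot products, the defining identity <Ax, y> = <x, A^* y> gives (Ax)^T y = x^T (A^*) y, i.e. x^T A^T y = x^T (A^*) y. Since this holds for all x, y, we must have A^* = A^T. Therefore
A^* =
[[-2, 1],
 [-3, 3]].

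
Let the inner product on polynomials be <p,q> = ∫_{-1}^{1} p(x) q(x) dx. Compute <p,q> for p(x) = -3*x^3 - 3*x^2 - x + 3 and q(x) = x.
<p,q> = -28/15

Expand the product: p(x)·q(x) = -3*x^4 - 3*x^3 - x^2 + 3*x.
∫_{-1}^{1} of each monomial x^k gives [2/(k+1) if k even, 0 if k odd]. Integrating term-by-term (or equivalently evaluating the antiderivative F(x) = -3*x^5/5 - 3*x^4/4 - x^3/3 + 3*x^2/2 at the endpoints):
  F(1) − F(−1) = -11/60 − (101/60) = -28/15.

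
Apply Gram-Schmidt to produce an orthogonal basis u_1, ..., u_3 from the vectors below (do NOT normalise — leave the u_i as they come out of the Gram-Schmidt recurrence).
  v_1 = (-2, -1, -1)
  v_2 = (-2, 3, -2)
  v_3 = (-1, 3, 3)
Orthogonal basis:
  u_1 = (-2, -1, -1)
  u_2 = (-1, 7/2, -3/2)
  u_3 = (-175/93, 70/93, 280/93)

Apply the Gram-Schmidt recurrence
  u_1 = v_1
  u_i = v_i − Σ_{j<i} ((v_i · u_j) / (u_j · u_j)) · u_j.

Step by step this gives:
  u_1 = (-2, -1, -1)
  u_2 = (-1, 7/2, -3/2)
  u_3 = (-175/93, 70/93, 280/93)

Orthogonality check:
  u_2 · u_1 = 0 (should be 0)
  u_3 · u_1 = 0 (should be 0)
  u_3 · u_2 = 0 (should be 0)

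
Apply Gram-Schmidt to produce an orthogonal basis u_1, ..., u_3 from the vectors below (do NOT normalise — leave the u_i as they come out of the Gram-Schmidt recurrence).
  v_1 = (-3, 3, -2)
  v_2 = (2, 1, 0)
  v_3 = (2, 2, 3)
Orthogonal basis:
  u_1 = (-3, 3, -2)
  u_2 = (35/22, 31/22, -3/11)
  u_3 = (-62/101, 124/101, 279/101)

Apply the Gram-Schmidt recurrence
  u_1 = v_1
  u_i = v_i − Σ_{j<i} ((v_i · u_j) / (u_j · u_j)) · u_j.

Step by step this gives:
  u_1 = (-3, 3, -2)
  u_2 = (35/22, 31/22, -3/11)
  u_3 = (-62/101, 124/101, 279/101)

Orthogonality check:
  u_2 · u_1 = 0 (should be 0)
  u_3 · u_1 = 0 (should be 0)
  u_3 · u_2 = 0 (should be 0)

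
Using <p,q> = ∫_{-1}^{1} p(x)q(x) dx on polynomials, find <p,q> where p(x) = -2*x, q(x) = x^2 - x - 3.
<p,q> = 4/3

Expand the product: p(x)·q(x) = -2*x^3 + 2*x^2 + 6*x.
∫_{-1}^{1} of each monomial x^k gives [2/(k+1) if k even, 0 if k odd]. Integrating term-by-term (or equivalently evaluating the antiderivative F(x) = -x^4/2 + 2*x^3/3 + 3*x^2 at the endpoints):
  F(1) − F(−1) = 19/6 − (11/6) = 4/3.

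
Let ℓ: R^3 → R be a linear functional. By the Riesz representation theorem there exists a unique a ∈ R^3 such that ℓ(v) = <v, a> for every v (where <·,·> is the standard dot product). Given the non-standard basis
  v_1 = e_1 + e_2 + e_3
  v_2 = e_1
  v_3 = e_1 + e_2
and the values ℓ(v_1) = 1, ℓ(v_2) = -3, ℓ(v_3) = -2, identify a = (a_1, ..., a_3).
a = (-3, 1, 3)

Write a = (a_1, ..., a_3) in the standard basis. For each basis vector v_i, ℓ(v_i) = <v_i, a> is a linear equation in the a_j's. Collect the n equations into a matrix system V a = ℓ, where row i of V is v_i (expressed in the standard basis). Since V is invertible (lower-triangular with 1s on the diagonal, up to permutation), solve by back-substitution:
  V =
[[1, 1, 1],
 [1, 0, 0],
 [1, 1, 0]]
  V a = (1, -3, -2)
Solving gives a = (-3, 1, 3).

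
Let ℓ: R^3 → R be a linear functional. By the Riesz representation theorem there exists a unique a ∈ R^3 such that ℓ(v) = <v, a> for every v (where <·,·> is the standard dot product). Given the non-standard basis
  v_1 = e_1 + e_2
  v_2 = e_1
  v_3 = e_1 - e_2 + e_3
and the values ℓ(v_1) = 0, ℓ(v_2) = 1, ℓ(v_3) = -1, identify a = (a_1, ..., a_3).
a = (1, -1, -3)

Write a = (a_1, ..., a_3) in the standard basis. For each basis vector v_i, ℓ(v_i) = <v_i, a> is a linear equation in the a_j's. Collect the n equations into a matrix system V a = ℓ, where row i of V is v_i (expressed in the standard basis). Since V is invertible (lower-triangular with 1s on the diagonal, up to permutation), solve by back-substitution:
  V =
[[1, 1, 0],
 [1, 0, 0],
 [1, -1, 1]]
  V a = (0, 1, -1)
Solving gives a = (1, -1, -3).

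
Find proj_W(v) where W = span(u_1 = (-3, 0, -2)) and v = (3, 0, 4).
proj_W(v) = (51/13, 0, 34/13)

Set up U = [u_1 | ... | u_1] ∈ R^(3×1). The projector onto W = col(U) is P = U (U^T U)^(-1) U^T.
Compute U^T U =
  [13],
and U^T v = (-17).
Solve U^T U · c = U^T v for the coefficients: c = (-17/13). The projection is proj_W(v) = U c.
Check: (v - proj_W(v)) · u_1 = 0  (should be 0).
Result: proj_W(v) = (51/13, 0, 34/13).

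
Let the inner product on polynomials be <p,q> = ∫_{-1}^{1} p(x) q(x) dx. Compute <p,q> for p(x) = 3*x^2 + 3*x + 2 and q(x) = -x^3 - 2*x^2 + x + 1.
<p,q> = 26/15

Expand the product: p(x)·q(x) = -3*x^5 - 9*x^4 - 5*x^3 + 2*x^2 + 5*x + 2.
∫_{-1}^{1} of each monomial x^k gives [2/(k+1) if k even, 0 if k odd]. Integrating term-by-term (or equivalently evaluating the antiderivative F(x) = -x^6/2 - 9*x^5/5 - 5*x^4/4 + 2*x^3/3 + 5*x^2/2 + 2*x at the endpoints):
  F(1) − F(−1) = 97/60 − (-7/60) = 26/15.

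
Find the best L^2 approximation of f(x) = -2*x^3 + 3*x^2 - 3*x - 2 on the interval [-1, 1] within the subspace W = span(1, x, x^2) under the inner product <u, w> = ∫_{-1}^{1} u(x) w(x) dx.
g(x) = 3*x^2 - 21*x/5 - 2

The best approximation g ∈ W is the orthogonal projection of f onto W. Writing g = a_0 + a_1 x + a_2 x^2, the coefficients solve the normal equations G · a = b where
  G_{ij} = <φ_i, φ_j> and b_i = <f, φ_i>, with φ_0 = 1, φ_1 = x, φ_2 = x^2.
G =
  [2, 0, 2/3]
  [0, 2/3, 0]
  [2/3, 0, 2/5],
b = (-2, -14/5, -2/15).
Solving gives a_0 = -2, a_1 = -21/5, a_2 = 3, so
  g(x) = 3*x^2 - 21*x/5 - 2.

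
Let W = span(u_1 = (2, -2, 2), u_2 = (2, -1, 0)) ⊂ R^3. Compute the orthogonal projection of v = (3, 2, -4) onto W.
proj_W(v) = (5/2, 1, -9/2)

Set up U = [u_1 | ... | u_2] ∈ R^(3×2). The projector onto W = col(U) is P = U (U^T U)^(-1) U^T.
Compute U^T U =
  [12, 6]
  [6, 5],
and U^T v = (-6, 4).
Solve U^T U · c = U^T v for the coefficients: c = (-9/4, 7/2). The projection is proj_W(v) = U c.
Check: (v - proj_W(v)) · u_1 = 0  (should be 0).
Check: (v - proj_W(v)) · u_2 = 0  (should be 0).
Result: proj_W(v) = (5/2, 1, -9/2).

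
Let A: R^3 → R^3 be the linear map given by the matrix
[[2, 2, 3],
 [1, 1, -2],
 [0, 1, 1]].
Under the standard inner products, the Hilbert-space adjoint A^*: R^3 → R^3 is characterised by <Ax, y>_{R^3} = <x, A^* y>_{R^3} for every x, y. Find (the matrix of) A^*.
A^* = A^T =
[[2, 1, 0],
 [2, 1, 1],
 [3, -2, 1]]

For real matrices with standard dot products, the defining identity <Ax, y> = <x, A^* y> gives (Ax)^T y = x^T (A^*) y, i.e. x^T A^T y = x^T (A^*) y. Since this holds for all x, y, we must have A^* = A^T. Therefore
A^* =
[[2, 1, 0],
 [2, 1, 1],
 [3, -2, 1]].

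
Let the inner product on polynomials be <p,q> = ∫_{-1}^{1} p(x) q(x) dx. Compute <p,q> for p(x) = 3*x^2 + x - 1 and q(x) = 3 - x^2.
<p,q> = -8/15

Expand the product: p(x)·q(x) = -3*x^4 - x^3 + 10*x^2 + 3*x - 3.
∫_{-1}^{1} of each monomial x^k gives [2/(k+1) if k even, 0 if k odd]. Integrating term-by-term (or equivalently evaluating the antiderivative F(x) = -3*x^5/5 - x^4/4 + 10*x^3/3 + 3*x^2/2 - 3*x at the endpoints):
  F(1) − F(−1) = 59/60 − (91/60) = -8/15.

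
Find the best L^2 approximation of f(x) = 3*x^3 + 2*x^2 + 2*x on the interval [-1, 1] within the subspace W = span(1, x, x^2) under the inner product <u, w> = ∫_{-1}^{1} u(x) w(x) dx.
g(x) = 2*x^2 + 19*x/5

The best approximation g ∈ W is the orthogonal projection of f onto W. Writing g = a_0 + a_1 x + a_2 x^2, the coefficients solve the normal equations G · a = b where
  G_{ij} = <φ_i, φ_j> and b_i = <f, φ_i>, with φ_0 = 1, φ_1 = x, φ_2 = x^2.
G =
  [2, 0, 2/3]
  [0, 2/3, 0]
  [2/3, 0, 2/5],
b = (4/3, 38/15, 4/5).
Solving gives a_0 = 0, a_1 = 19/5, a_2 = 2, so
  g(x) = 2*x^2 + 19*x/5.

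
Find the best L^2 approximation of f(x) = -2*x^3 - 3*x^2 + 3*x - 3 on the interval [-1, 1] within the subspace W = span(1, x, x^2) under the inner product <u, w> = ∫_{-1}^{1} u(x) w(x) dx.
g(x) = -3*x^2 + 9*x/5 - 3

The best approximation g ∈ W is the orthogonal projection of f onto W. Writing g = a_0 + a_1 x + a_2 x^2, the coefficients solve the normal equations G · a = b where
  G_{ij} = <φ_i, φ_j> and b_i = <f, φ_i>, with φ_0 = 1, φ_1 = x, φ_2 = x^2.
G =
  [2, 0, 2/3]
  [0, 2/3, 0]
  [2/3, 0, 2/5],
b = (-8, 6/5, -16/5).
Solving gives a_0 = -3, a_1 = 9/5, a_2 = -3, so
  g(x) = -3*x^2 + 9*x/5 - 3.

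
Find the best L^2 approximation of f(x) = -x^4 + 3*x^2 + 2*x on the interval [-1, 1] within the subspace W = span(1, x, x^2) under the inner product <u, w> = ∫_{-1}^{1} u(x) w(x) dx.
g(x) = 15*x^2/7 + 2*x + 3/35

The best approximation g ∈ W is the orthogonal projection of f onto W. Writing g = a_0 + a_1 x + a_2 x^2, the coefficients solve the normal equations G · a = b where
  G_{ij} = <φ_i, φ_j> and b_i = <f, φ_i>, with φ_0 = 1, φ_1 = x, φ_2 = x^2.
G =
  [2, 0, 2/3]
  [0, 2/3, 0]
  [2/3, 0, 2/5],
b = (8/5, 4/3, 32/35).
Solving gives a_0 = 3/35, a_1 = 2, a_2 = 15/7, so
  g(x) = 15*x^2/7 + 2*x + 3/35.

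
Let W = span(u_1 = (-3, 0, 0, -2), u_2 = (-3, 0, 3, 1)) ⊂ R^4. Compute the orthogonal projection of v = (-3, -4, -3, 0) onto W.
proj_W(v) = (-18/11, 0, -21/22, -45/22)

Set up U = [u_1 | ... | u_2] ∈ R^(4×2). The projector onto W = col(U) is P = U (U^T U)^(-1) U^T.
Compute U^T U =
  [13, 7]
  [7, 19],
and U^T v = (9, 0).
Solve U^T U · c = U^T v for the coefficients: c = (19/22, -7/22). The projection is proj_W(v) = U c.
Check: (v - proj_W(v)) · u_1 = 0  (should be 0).
Check: (v - proj_W(v)) · u_2 = 0  (should be 0).
Result: proj_W(v) = (-18/11, 0, -21/22, -45/22).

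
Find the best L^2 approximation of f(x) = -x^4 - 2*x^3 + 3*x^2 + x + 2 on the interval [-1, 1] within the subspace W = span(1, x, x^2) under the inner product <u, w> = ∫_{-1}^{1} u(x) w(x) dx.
g(x) = 15*x^2/7 - x/5 + 73/35

The best approximation g ∈ W is the orthogonal projection of f onto W. Writing g = a_0 + a_1 x + a_2 x^2, the coefficients solve the normal equations G · a = b where
  G_{ij} = <φ_i, φ_j> and b_i = <f, φ_i>, with φ_0 = 1, φ_1 = x, φ_2 = x^2.
G =
  [2, 0, 2/3]
  [0, 2/3, 0]
  [2/3, 0, 2/5],
b = (28/5, -2/15, 236/105).
Solving gives a_0 = 73/35, a_1 = -1/5, a_2 = 15/7, so
  g(x) = 15*x^2/7 - x/5 + 73/35.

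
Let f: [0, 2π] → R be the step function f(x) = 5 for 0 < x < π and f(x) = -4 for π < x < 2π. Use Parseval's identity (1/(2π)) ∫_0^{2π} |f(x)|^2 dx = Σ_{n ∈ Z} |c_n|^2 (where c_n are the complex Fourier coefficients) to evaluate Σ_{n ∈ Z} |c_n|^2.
Σ |c_n|^2 = 41/2

Parseval equates the L^2 energy of f (normalised by 1/(2π)) with the ℓ^2 sum of its Fourier coefficients: (1/(2π)) ∫_0^{2π} |f|^2 = Σ |c_n|^2.
Compute the left side: (1/(2π)) [∫_0^π 5^2 dx + ∫_π^{2π} (-4)^2 dx] = (1/(2π)) · (25π + 16π) = (25 + 16)/2 = 41/2.
So Σ_{n ∈ Z} |c_n|^2 = 41/2.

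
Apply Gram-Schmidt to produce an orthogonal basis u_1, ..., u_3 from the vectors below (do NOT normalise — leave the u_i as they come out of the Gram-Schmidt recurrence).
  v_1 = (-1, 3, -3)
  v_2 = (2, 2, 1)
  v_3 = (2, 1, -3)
Orthogonal basis:
  u_1 = (-1, 3, -3)
  u_2 = (39/19, 35/19, 22/19)
  u_3 = (333/170, -37/34, -148/85)

Apply the Gram-Schmidt recurrence
  u_1 = v_1
  u_i = v_i − Σ_{j<i} ((v_i · u_j) / (u_j · u_j)) · u_j.

Step by step this gives:
  u_1 = (-1, 3, -3)
  u_2 = (39/19, 35/19, 22/19)
  u_3 = (333/170, -37/34, -148/85)

Orthogonality check:
  u_2 · u_1 = 0 (should be 0)
  u_3 · u_1 = 0 (should be 0)
  u_3 · u_2 = 0 (should be 0)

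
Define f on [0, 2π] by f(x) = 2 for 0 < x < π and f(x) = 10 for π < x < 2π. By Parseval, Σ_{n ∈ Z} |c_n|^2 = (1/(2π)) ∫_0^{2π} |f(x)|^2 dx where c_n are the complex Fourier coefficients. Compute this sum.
Σ |c_n|^2 = 52

Parseval equates the L^2 energy of f (normalised by 1/(2π)) with the ℓ^2 sum of its Fourier coefficients: (1/(2π)) ∫_0^{2π} |f|^2 = Σ |c_n|^2.
Compute the left side: (1/(2π)) [∫_0^π 2^2 dx + ∫_π^{2π} 10^2 dx] = (1/(2π)) · (4π + 100π) = (4 + 100)/2 = 52.
So Σ_{n ∈ Z} |c_n|^2 = 52.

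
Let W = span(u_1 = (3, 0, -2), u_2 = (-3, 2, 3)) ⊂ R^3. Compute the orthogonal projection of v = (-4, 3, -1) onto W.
proj_W(v) = (-120/61, 90/61, 125/61)

Set up U = [u_1 | ... | u_2] ∈ R^(3×2). The projector onto W = col(U) is P = U (U^T U)^(-1) U^T.
Compute U^T U =
  [13, -15]
  [-15, 22],
and U^T v = (-10, 15).
Solve U^T U · c = U^T v for the coefficients: c = (5/61, 45/61). The projection is proj_W(v) = U c.
Check: (v - proj_W(v)) · u_1 = 0  (should be 0).
Check: (v - proj_W(v)) · u_2 = 0  (should be 0).
Result: proj_W(v) = (-120/61, 90/61, 125/61).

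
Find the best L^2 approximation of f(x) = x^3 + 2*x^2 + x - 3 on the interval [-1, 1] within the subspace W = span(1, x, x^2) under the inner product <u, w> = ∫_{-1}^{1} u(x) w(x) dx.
g(x) = 2*x^2 + 8*x/5 - 3

The best approximation g ∈ W is the orthogonal projection of f onto W. Writing g = a_0 + a_1 x + a_2 x^2, the coefficients solve the normal equations G · a = b where
  G_{ij} = <φ_i, φ_j> and b_i = <f, φ_i>, with φ_0 = 1, φ_1 = x, φ_2 = x^2.
G =
  [2, 0, 2/3]
  [0, 2/3, 0]
  [2/3, 0, 2/5],
b = (-14/3, 16/15, -6/5).
Solving gives a_0 = -3, a_1 = 8/5, a_2 = 2, so
  g(x) = 2*x^2 + 8*x/5 - 3.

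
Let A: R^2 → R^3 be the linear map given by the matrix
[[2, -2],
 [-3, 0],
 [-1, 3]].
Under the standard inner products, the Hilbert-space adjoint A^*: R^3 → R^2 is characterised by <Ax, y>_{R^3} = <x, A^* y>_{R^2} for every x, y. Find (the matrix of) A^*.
A^* = A^T =
[[2, -3, -1],
 [-2, 0, 3]]

For real matrices with standard dot products, the defining identity <Ax, y> = <x, A^* y> gives (Ax)^T y = x^T (A^*) y, i.e. x^T A^T y = x^T (A^*) y. Since this holds for all x, y, we must have A^* = A^T. Therefore
A^* =
[[2, -3, -1],
 [-2, 0, 3]].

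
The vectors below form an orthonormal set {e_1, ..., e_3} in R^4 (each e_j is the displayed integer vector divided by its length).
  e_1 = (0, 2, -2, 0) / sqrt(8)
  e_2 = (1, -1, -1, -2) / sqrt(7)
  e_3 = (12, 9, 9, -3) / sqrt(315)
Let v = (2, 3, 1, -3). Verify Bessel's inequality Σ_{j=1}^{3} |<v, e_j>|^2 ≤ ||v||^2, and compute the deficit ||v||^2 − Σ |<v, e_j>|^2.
Σ |<v, e_j>|^2 = 97/5; ||v||^2 = 23; deficit = 18/5

Write each e_j = u_j / sqrt(<u_j, u_j>) where u_j is the displayed integer vector. Then <v, e_j> = <v, u_j> / sqrt(<u_j, u_j>), so |<v, e_j>|^2 = <v, u_j>^2 / <u_j, u_j>.
Coefficients: <v, e_1> = 4/sqrt(8), <v, e_2> = 4/sqrt(7), <v, e_3> = 69/sqrt(315).
Square and sum: Σ |<v, e_j>|^2 = 97/5.
Compute ||v||^2 = v·v = 23.
Deficit = 23 − 97/5 = 18/5 ≥ 0, confirming Bessel's inequality. (The deficit equals ||v − Σ <v,e_j> e_j||^2, the squared distance from v to span{e_j}.)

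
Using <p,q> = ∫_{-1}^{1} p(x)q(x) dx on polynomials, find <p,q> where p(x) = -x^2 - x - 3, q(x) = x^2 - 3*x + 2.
<p,q> = -206/15

Expand the product: p(x)·q(x) = -x^4 + 2*x^3 - 2*x^2 + 7*x - 6.
∫_{-1}^{1} of each monomial x^k gives [2/(k+1) if k even, 0 if k odd]. Integrating term-by-term (or equivalently evaluating the antiderivative F(x) = -x^5/5 + x^4/2 - 2*x^3/3 + 7*x^2/2 - 6*x at the endpoints):
  F(1) − F(−1) = -43/15 − (163/15) = -206/15.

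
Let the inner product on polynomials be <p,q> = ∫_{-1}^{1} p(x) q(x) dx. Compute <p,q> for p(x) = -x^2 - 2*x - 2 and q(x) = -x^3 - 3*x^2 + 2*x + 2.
<p,q> = -6

Expand the product: p(x)·q(x) = x^5 + 5*x^4 + 6*x^3 - 8*x - 4.
∫_{-1}^{1} of each monomial x^k gives [2/(k+1) if k even, 0 if k odd]. Integrating term-by-term (or equivalently evaluating the antiderivative F(x) = x^6/6 + x^5 + 3*x^4/2 - 4*x^2 - 4*x at the endpoints):
  F(1) − F(−1) = -16/3 − (2/3) = -6.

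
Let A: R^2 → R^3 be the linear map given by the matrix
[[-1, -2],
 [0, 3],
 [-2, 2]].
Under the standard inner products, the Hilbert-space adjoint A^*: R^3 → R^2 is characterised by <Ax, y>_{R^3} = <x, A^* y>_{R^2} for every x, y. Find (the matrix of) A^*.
A^* = A^T =
[[-1, 0, -2],
 [-2, 3, 2]]

For real matrices with standard dot products, the defining identity <Ax, y> = <x, A^* y> gives (Ax)^T y = x^T (A^*) y, i.e. x^T A^T y = x^T (A^*) y. Since this holds for all x, y, we must have A^* = A^T. Therefore
A^* =
[[-1, 0, -2],
 [-2, 3, 2]].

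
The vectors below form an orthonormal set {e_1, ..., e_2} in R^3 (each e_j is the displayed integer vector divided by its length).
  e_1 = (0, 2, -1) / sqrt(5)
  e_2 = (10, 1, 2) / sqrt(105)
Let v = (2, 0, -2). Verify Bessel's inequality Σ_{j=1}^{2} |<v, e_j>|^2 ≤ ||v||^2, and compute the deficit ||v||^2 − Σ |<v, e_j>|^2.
Σ |<v, e_j>|^2 = 68/21; ||v||^2 = 8; deficit = 100/21

Write each e_j = u_j / sqrt(<u_j, u_j>) where u_j is the displayed integer vector. Then <v, e_j> = <v, u_j> / sqrt(<u_j, u_j>), so |<v, e_j>|^2 = <v, u_j>^2 / <u_j, u_j>.
Coefficients: <v, e_1> = 2/sqrt(5), <v, e_2> = 16/sqrt(105).
Square and sum: Σ |<v, e_j>|^2 = 68/21.
Compute ||v||^2 = v·v = 8.
Deficit = 8 − 68/21 = 100/21 ≥ 0, confirming Bessel's inequality. (The deficit equals ||v − Σ <v,e_j> e_j||^2, the squared distance from v to span{e_j}.)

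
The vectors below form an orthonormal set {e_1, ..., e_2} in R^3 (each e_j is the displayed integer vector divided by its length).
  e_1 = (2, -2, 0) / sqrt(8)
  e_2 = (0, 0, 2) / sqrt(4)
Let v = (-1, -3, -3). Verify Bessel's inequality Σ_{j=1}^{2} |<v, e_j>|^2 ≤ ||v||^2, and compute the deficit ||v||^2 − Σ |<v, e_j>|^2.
Σ |<v, e_j>|^2 = 11; ||v||^2 = 19; deficit = 8

Write each e_j = u_j / sqrt(<u_j, u_j>) where u_j is the displayed integer vector. Then <v, e_j> = <v, u_j> / sqrt(<u_j, u_j>), so |<v, e_j>|^2 = <v, u_j>^2 / <u_j, u_j>.
Coefficients: <v, e_1> = 4/sqrt(8), <v, e_2> = -6/sqrt(4).
Square and sum: Σ |<v, e_j>|^2 = 11.
Compute ||v||^2 = v·v = 19.
Deficit = 19 − 11 = 8 ≥ 0, confirming Bessel's inequality. (The deficit equals ||v − Σ <v,e_j> e_j||^2, the squared distance from v to span{e_j}.)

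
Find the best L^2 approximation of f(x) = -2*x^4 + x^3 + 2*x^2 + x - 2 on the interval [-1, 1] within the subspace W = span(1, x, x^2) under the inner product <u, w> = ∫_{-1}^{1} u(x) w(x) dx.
g(x) = 2*x^2/7 + 8*x/5 - 64/35

The best approximation g ∈ W is the orthogonal projection of f onto W. Writing g = a_0 + a_1 x + a_2 x^2, the coefficients solve the normal equations G · a = b where
  G_{ij} = <φ_i, φ_j> and b_i = <f, φ_i>, with φ_0 = 1, φ_1 = x, φ_2 = x^2.
G =
  [2, 0, 2/3]
  [0, 2/3, 0]
  [2/3, 0, 2/5],
b = (-52/15, 16/15, -116/105).
Solving gives a_0 = -64/35, a_1 = 8/5, a_2 = 2/7, so
  g(x) = 2*x^2/7 + 8*x/5 - 64/35.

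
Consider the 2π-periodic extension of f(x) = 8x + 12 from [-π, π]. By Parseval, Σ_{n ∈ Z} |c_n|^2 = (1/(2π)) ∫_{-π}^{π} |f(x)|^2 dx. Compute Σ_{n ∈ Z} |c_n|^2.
Σ |c_n|^2 = 64π^2/3 + 144

Expand and integrate term by term over [-π, π]:
  ∫ (8x)^2 dx = 64·(2π^3/3); ∫ 2·8·(12)·x dx = 0 (odd integrand); ∫ 12^2 dx = 144·2π.
So (1/(2π)) ∫_{-π}^{π} (8x + 12)^2 dx = 64π^2/3 + 144 = 64π^2/3 + 144.
Parseval ⇒ Σ |c_n|^2 = 64π^2/3 + 144.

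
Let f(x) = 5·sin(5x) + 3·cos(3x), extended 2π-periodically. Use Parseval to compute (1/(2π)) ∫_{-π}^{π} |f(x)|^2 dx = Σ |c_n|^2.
Σ |c_n|^2 = 17

Expand |f|^2 and use orthogonality of {sin(nx), cos(mx)} on [-π, π]:
  ∫_{-π}^{π} sin(nx)^2 dx = π, ∫ cos(mx)^2 dx = π, and cross terms integrate to 0.
So ∫_{-π}^{π} f(x)^2 dx = 5^2 · π + 3^2 · π = (25 + 9)π.
Divide by 2π: (25 + 9)/2 = 17.
By Parseval, this equals Σ |c_n|^2.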